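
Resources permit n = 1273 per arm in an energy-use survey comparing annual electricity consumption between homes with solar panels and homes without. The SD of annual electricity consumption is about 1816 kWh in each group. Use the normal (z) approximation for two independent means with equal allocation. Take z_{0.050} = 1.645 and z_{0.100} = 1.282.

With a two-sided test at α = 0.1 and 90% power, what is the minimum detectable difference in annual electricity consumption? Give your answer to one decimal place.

Minimum detectable difference ≈ 210.7 kWh

δ = (z_{α/2} + z_β) · √((σ₁²+σ₂²)/n)
  = (1.645 + 1.282) · √(6595712/1273)
  = 2.927 · √5181.2
  = 2.927 · 71.9808
  = 210.6878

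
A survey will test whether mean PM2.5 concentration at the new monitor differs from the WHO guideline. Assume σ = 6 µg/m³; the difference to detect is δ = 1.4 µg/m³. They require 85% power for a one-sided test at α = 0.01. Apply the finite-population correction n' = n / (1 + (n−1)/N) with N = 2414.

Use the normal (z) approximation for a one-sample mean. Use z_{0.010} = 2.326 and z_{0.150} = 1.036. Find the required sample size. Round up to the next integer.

n = 192

n = (z_α + z_β)² · σ² / δ²
  = (2.326 + 1.036)² · 6² / 1.4²
  = 11.3030 · 36 / 1.96
  = 207.61
Finite-population correction (N = 2414): 207.61 / (1 + (207.61 − 1)/2414) = 191.24.
Round up → n = 192.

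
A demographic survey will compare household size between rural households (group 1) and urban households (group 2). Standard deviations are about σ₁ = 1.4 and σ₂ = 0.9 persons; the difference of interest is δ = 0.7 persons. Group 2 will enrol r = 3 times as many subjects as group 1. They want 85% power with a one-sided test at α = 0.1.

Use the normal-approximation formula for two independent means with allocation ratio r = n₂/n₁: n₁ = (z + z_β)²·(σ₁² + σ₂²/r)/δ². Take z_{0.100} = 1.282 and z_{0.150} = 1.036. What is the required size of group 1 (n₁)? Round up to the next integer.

n₁ = 25

n₁ = (z_α + z_β)² · (σ₁² + σ₂²/r) / δ²
   = (1.282 + 1.036)² · (1.4² + 0.9²/3) / 0.7²
   = 5.3731 · (1.96 + 0.27) / 0.49
   = 5.3731 · 2.23 / 0.49
   = 24.45
Round up → n₁ = 25; n₂ = r·n₁ = 3 × 25 = 75.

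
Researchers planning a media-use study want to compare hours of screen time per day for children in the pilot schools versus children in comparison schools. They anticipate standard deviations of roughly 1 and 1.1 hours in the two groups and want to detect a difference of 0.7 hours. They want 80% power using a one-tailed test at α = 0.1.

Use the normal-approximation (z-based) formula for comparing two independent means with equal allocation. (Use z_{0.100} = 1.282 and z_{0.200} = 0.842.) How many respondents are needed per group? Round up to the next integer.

n = (z_α + z_β)² · (σ₁² + σ₂²) / δ²
  = (1.282 + 0.842)² · (1² + 1.1² = 2.21) / 0.7²
  = 4.5114 · 2.21 / 0.49
  = 20.35
Round up → n = 21 per group.

n = 21 per group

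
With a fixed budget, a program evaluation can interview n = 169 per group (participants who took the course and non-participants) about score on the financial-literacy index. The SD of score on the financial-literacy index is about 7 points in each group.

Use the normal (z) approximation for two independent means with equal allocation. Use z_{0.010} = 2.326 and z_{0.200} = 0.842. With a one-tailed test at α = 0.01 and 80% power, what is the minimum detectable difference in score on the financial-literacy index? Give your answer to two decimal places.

Minimum detectable difference ≈ 2.41 points

δ = (z_α + z_β) · √((σ₁²+σ₂²)/n)
  = (2.326 + 0.842) · √(98/169)
  = 3.168 · √0.57988
  = 3.168 · 0.7615
  = 2.4124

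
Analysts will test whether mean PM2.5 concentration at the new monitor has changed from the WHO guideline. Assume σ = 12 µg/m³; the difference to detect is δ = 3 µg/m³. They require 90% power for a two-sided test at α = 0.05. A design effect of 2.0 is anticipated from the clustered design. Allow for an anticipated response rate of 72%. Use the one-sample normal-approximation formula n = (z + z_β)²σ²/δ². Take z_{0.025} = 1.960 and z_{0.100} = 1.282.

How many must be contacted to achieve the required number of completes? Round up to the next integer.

n = (z_{α/2} + z_β)² · σ² / δ²
  = (1.960 + 1.282)² · 12² / 3²
  = 10.5106 · 144 / 9
  = 168.17
Design effect: 2.0 × 168.17 = 336.34.
Adjust for 72% response: 336.34 / 0.72 = 467.14.
Round up → n = 468.

n = 468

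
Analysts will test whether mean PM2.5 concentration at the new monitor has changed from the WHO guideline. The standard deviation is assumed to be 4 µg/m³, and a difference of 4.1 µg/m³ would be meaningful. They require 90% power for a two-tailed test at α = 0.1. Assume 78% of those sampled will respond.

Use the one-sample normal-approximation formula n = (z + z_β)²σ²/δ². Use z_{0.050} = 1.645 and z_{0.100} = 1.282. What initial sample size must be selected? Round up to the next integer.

n = 11

n = (z_{α/2} + z_β)² · σ² / δ²
  = (1.645 + 1.282)² · 4² / 4.1²
  = 8.5673 · 16 / 16.81
  = 8.15
Adjust for 78% response: 8.15 / 0.78 = 10.45.
Round up → n = 11.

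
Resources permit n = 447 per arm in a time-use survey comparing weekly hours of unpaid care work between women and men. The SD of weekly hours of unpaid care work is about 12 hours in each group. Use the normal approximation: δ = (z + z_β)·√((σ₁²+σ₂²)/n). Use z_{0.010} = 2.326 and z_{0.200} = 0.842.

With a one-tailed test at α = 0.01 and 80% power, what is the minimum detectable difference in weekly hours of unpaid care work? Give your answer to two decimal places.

δ = (z_α + z_β) · √((σ₁²+σ₂²)/n)
  = (2.326 + 0.842) · √(288/447)
  = 3.168 · √0.6443
  = 3.168 · 0.8027
  = 2.5429

Minimum detectable difference ≈ 2.54 hours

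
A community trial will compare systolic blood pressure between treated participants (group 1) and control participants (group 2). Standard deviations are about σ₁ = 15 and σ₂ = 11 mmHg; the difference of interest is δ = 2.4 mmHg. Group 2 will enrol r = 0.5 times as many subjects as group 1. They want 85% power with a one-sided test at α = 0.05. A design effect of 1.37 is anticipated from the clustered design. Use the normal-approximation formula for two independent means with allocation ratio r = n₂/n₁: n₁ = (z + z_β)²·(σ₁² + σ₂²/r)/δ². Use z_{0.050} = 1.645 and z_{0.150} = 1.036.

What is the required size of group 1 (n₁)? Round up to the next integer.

n₁ = 799

n₁ = (z_α + z_β)² · (σ₁² + σ₂²/r) / δ²
   = (1.645 + 1.036)² · (15² + 11²/0.5) / 2.4²
   = 7.1878 · (225 + 242) / 5.76
   = 7.1878 · 467 / 5.76
   = 582.76
Design effect: 1.37 × 582.76 = 798.38.
Round up → n₁ = 799; n₂ = r·n₁ = 0.5 × 799 = 400.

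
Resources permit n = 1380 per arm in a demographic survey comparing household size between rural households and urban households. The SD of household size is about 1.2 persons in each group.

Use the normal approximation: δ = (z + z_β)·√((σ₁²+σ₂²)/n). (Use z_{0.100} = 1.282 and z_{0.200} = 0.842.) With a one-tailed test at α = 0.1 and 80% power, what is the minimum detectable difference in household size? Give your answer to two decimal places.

Minimum detectable difference ≈ 0.10 persons

δ = (z_α + z_β) · √((σ₁²+σ₂²)/n)
  = (1.282 + 0.842) · √(2.88/1380)
  = 2.124 · √0.00209
  = 2.124 · 0.0457
  = 0.0970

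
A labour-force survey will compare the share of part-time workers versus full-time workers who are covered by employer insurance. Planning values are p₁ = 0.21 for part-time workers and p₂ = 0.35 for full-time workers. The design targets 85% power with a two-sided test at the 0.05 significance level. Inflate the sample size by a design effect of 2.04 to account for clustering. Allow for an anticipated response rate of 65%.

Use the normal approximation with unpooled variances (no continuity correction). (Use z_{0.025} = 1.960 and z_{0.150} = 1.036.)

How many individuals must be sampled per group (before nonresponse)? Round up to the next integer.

n = 566 per group

n = (z_{α/2} + z_β)² · [p₁(1−p₁) + p₂(1−p₂)] / (p₁ − p₂)²
  = (1.960 + 1.036)² · (0.21·0.79 + 0.35·0.65) / (-0.14)²
  = (2.996)² · (0.1659 + 0.2275) / 0.0196
  = 8.9760 · 0.3934 / 0.0196
  = 180.16
Design effect: 2.04 × 180.16 = 367.53.
Adjust for 65% response: 367.53 / 0.65 = 565.43.
Round up → n = 566 per group.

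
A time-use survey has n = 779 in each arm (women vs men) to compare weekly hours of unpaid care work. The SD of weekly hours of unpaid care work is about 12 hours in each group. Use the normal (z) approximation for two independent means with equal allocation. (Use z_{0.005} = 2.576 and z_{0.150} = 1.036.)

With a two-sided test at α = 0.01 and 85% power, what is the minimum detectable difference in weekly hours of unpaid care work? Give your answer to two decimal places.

δ = (z_{α/2} + z_β) · √((σ₁²+σ₂²)/n)
  = (2.576 + 1.036) · √(288/779)
  = 3.612 · √0.3697
  = 3.612 · 0.6080
  = 2.1962

Minimum detectable difference ≈ 2.20 hours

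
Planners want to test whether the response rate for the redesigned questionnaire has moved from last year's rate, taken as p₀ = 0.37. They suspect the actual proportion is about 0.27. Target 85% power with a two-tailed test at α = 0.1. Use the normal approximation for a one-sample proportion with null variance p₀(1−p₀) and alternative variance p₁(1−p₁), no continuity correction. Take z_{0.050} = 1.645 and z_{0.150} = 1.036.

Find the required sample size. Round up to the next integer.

n = 158

n = [z_{α/2}·√(p₀q₀) + z_β·√(p₁q₁)]² / (p₁ − p₀)²
  = [1.645·√(0.37·0.63) + 1.036·√(0.27·0.73)]² / (-0.10)²
  = [1.645·0.4828 + 1.036·0.4440]² / 0.0100
  = [1.2542]² / 0.0100
  = 157.29
Round up → n = 158.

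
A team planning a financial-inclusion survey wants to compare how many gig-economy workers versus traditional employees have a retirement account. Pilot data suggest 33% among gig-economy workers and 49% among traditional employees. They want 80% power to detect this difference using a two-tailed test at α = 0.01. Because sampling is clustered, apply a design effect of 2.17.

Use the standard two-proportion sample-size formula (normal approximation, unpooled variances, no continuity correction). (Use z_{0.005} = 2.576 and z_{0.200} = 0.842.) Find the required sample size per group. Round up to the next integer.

n = 467 per group

n = (z_{α/2} + z_β)² · [p₁(1−p₁) + p₂(1−p₂)] / (p₁ − p₂)²
  = (2.576 + 0.842)² · (0.33·0.67 + 0.49·0.51) / (-0.16)²
  = (3.418)² · (0.2211 + 0.2499) / 0.0256
  = 11.6827 · 0.4710 / 0.0256
  = 214.94
Design effect: 2.17 × 214.94 = 466.43.
Round up → n = 467 per group.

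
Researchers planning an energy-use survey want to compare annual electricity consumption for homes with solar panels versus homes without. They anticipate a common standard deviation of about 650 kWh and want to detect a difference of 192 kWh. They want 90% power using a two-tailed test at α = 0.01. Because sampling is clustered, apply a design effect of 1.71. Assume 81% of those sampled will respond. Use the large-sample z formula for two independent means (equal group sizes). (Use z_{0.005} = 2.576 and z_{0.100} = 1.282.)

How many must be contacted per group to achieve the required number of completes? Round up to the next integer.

n = 721 per group

n = (z_{α/2} + z_β)² · (σ₁² + σ₂²) / δ²
  = (2.576 + 1.282)² · (2·650² = 845000) / 192²
  = 14.8842 · 845000 / 36864
  = 341.18
Design effect: 1.71 × 341.18 = 583.41.
Adjust for 81% response: 583.41 / 0.81 = 720.26.
Round up → n = 721 per group.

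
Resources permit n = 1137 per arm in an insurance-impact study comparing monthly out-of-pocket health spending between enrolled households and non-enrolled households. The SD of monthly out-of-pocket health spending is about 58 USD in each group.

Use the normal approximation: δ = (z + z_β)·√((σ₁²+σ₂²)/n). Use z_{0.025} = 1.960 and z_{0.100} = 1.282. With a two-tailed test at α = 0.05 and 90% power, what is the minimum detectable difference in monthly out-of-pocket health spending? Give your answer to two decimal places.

Minimum detectable difference ≈ 7.89 USD

δ = (z_{α/2} + z_β) · √((σ₁²+σ₂²)/n)
  = (1.960 + 1.282) · √(6728/1137)
  = 3.242 · √5.9173
  = 3.242 · 2.4326
  = 7.8863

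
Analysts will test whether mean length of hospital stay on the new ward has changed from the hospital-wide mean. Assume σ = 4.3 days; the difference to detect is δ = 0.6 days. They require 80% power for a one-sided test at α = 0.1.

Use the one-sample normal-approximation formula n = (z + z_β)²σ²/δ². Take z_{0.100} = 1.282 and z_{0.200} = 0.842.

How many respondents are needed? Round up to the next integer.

n = (z_α + z_β)² · σ² / δ²
  = (1.282 + 0.842)² · 4.3² / 0.6²
  = 4.5114 · 18.49 / 0.36
  = 231.71
Round up → n = 232.

n = 232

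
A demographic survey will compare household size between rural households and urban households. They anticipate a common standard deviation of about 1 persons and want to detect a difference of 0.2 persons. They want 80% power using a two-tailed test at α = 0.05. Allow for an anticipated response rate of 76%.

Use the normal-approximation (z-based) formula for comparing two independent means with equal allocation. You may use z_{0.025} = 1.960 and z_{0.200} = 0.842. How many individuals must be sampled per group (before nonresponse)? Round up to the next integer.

n = 517 per group

n = (z_{α/2} + z_β)² · (σ₁² + σ₂²) / δ²
  = (1.960 + 0.842)² · (2·1² = 2) / 0.2²
  = 7.8512 · 2 / 0.04
  = 392.56
Adjust for 76% response: 392.56 / 0.76 = 516.53.
Round up → n = 517 per group.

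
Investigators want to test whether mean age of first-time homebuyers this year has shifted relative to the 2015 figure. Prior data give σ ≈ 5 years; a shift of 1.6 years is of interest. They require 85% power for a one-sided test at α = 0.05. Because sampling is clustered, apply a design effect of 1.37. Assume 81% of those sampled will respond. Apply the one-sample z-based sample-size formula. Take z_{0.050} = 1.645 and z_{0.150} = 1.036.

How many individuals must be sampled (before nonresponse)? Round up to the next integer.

n = 119

n = (z_α + z_β)² · σ² / δ²
  = (1.645 + 1.036)² · 5² / 1.6²
  = 7.1878 · 25 / 2.56
  = 70.19
Design effect: 1.37 × 70.19 = 96.16.
Adjust for 81% response: 96.16 / 0.81 = 118.72.
Round up → n = 119.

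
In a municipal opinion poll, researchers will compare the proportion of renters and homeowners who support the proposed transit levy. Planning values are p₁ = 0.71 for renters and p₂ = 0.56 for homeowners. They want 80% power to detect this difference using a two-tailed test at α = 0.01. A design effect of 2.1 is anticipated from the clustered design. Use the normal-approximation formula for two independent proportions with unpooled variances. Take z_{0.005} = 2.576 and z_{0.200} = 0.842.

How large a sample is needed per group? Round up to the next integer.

n = 494 per group

n = (z_{α/2} + z_β)² · [p₁(1−p₁) + p₂(1−p₂)] / (p₁ − p₂)²
  = (2.576 + 0.842)² · (0.71·0.29 + 0.56·0.44) / (0.15)²
  = (3.418)² · (0.2059 + 0.2464) / 0.0225
  = 11.6827 · 0.4523 / 0.0225
  = 234.85
Design effect: 2.1 × 234.85 = 493.18.
Round up → n = 494 per group.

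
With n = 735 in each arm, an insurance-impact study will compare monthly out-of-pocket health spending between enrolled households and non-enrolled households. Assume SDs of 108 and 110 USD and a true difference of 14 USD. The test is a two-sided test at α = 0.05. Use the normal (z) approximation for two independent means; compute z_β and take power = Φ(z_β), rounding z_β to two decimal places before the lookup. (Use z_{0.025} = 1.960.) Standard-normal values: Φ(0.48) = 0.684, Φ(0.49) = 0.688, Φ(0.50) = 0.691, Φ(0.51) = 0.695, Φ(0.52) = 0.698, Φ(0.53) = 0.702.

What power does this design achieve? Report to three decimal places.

Power ≈ 0.691

z_β = δ·√(n/(σ₁²+σ₂²)) − z_{α/2}
    = 14 · √(735/23764) − 1.960
    = 14 · 0.17587 − 1.960
    = 2.4621 − 1.960 = 0.5021 → 0.50
Power = Φ(0.50) = 0.691.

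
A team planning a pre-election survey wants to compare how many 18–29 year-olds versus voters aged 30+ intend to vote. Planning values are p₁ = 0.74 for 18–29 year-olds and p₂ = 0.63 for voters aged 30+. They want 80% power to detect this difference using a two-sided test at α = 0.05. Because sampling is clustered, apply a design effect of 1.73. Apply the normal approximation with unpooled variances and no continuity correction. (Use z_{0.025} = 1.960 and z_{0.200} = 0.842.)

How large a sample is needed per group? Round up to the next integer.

n = 478 per group

n = (z_{α/2} + z_β)² · [p₁(1−p₁) + p₂(1−p₂)] / (p₁ − p₂)²
  = (1.960 + 0.842)² · (0.74·0.26 + 0.63·0.37) / (0.11)²
  = (2.802)² · (0.1924 + 0.2331) / 0.0121
  = 7.8512 · 0.4255 / 0.0121
  = 276.09
Design effect: 1.73 × 276.09 = 477.64.
Round up → n = 478 per group.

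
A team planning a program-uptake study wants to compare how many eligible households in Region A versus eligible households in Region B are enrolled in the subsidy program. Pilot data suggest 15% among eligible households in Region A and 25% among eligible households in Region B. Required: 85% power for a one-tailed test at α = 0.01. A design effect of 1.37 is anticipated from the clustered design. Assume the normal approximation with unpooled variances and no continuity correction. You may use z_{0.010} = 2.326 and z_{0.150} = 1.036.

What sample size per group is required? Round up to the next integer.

n = 488 per group

n = (z_α + z_β)² · [p₁(1−p₁) + p₂(1−p₂)] / (p₁ − p₂)²
  = (2.326 + 1.036)² · (0.15·0.85 + 0.25·0.75) / (-0.10)²
  = (3.362)² · (0.1275 + 0.1875) / 0.0100
  = 11.3030 · 0.3150 / 0.0100
  = 356.05
Design effect: 1.37 × 356.05 = 487.78.
Round up → n = 488 per group.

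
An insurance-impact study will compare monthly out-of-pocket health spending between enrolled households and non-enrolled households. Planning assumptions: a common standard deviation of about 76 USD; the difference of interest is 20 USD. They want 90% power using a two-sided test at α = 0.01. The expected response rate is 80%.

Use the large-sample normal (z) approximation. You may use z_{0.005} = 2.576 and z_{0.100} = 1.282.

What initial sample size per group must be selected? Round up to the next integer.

n = (z_{α/2} + z_β)² · (σ₁² + σ₂²) / δ²
  = (2.576 + 1.282)² · (2·76² = 11552) / 20²
  = 14.8842 · 11552 / 400
  = 429.85
Adjust for 80% response: 429.85 / 0.80 = 537.32.
Round up → n = 538 per group.

n = 538 per group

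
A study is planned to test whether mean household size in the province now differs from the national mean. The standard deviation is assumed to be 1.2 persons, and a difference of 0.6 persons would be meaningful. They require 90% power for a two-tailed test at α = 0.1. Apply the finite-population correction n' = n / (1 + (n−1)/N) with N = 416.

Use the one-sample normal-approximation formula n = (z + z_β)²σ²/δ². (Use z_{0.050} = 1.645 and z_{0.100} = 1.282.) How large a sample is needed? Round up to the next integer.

n = 32

n = (z_{α/2} + z_β)² · σ² / δ²
  = (1.645 + 1.282)² · 1.2² / 0.6²
  = 8.5673 · 1.44 / 0.36
  = 34.27
Finite-population correction (N = 416): 34.27 / (1 + (34.27 − 1)/416) = 31.73.
Round up → n = 32.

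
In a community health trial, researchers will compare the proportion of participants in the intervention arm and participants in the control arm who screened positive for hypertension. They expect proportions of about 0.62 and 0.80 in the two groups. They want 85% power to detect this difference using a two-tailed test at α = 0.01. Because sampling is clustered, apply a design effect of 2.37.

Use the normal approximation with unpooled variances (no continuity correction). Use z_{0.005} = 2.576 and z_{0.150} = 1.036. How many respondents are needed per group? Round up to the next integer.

n = 378 per group

n = (z_{α/2} + z_β)² · [p₁(1−p₁) + p₂(1−p₂)] / (p₁ − p₂)²
  = (2.576 + 1.036)² · (0.62·0.38 + 0.80·0.20) / (-0.18)²
  = (3.612)² · (0.2356 + 0.1600) / 0.0324
  = 13.0465 · 0.3956 / 0.0324
  = 159.30
Design effect: 2.37 × 159.30 = 377.53.
Round up → n = 378 per group.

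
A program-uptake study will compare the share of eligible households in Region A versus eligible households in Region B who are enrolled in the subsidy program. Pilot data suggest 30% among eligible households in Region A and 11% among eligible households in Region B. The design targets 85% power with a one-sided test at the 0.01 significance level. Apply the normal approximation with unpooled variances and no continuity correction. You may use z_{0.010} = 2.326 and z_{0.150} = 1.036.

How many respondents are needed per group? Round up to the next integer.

n = (z_α + z_β)² · [p₁(1−p₁) + p₂(1−p₂)] / (p₁ − p₂)²
  = (2.326 + 1.036)² · (0.30·0.70 + 0.11·0.89) / (0.19)²
  = (3.362)² · (0.2100 + 0.0979) / 0.0361
  = 11.3030 · 0.3079 / 0.0361
  = 96.40
Round up → n = 97 per group.

n = 97 per group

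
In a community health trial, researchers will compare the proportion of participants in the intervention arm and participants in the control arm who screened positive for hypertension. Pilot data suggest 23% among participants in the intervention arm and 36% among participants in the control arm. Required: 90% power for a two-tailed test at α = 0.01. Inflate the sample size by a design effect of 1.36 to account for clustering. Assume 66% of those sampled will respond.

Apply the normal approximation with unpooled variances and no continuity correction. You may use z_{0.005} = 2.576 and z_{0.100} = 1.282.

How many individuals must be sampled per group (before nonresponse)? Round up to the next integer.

n = 740 per group

n = (z_{α/2} + z_β)² · [p₁(1−p₁) + p₂(1−p₂)] / (p₁ − p₂)²
  = (2.576 + 1.282)² · (0.23·0.77 + 0.36·0.64) / (-0.13)²
  = (3.858)² · (0.1771 + 0.2304) / 0.0169
  = 14.8842 · 0.4075 / 0.0169
  = 358.89
Design effect: 1.36 × 358.89 = 488.09.
Adjust for 66% response: 488.09 / 0.66 = 739.54.
Round up → n = 740 per group.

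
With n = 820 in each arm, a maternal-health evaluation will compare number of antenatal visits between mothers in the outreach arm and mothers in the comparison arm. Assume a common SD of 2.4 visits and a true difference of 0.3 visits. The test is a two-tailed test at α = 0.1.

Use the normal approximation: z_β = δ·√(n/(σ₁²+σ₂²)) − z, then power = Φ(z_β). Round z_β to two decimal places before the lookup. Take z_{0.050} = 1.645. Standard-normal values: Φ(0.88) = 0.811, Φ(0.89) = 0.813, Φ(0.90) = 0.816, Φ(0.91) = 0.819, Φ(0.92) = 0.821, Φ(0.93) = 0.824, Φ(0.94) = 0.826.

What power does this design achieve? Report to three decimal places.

z_β = δ·√(n/(σ₁²+σ₂²)) − z_{α/2}
    = 0.3 · √(820/11.52) − 1.645
    = 0.3 · 8.43686 − 1.645
    = 2.5311 − 1.645 = 0.8861 → 0.89
Power = Φ(0.89) = 0.813.

Power ≈ 0.813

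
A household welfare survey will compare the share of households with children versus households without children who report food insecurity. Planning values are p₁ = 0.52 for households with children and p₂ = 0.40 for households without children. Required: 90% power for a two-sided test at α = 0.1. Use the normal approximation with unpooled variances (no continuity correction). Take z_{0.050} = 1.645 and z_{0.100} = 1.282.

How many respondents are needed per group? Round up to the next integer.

n = 292 per group

n = (z_{α/2} + z_β)² · [p₁(1−p₁) + p₂(1−p₂)] / (p₁ − p₂)²
  = (1.645 + 1.282)² · (0.52·0.48 + 0.40·0.60) / (0.12)²
  = (2.927)² · (0.2496 + 0.2400) / 0.0144
  = 8.5673 · 0.4896 / 0.0144
  = 291.29
Round up → n = 292 per group.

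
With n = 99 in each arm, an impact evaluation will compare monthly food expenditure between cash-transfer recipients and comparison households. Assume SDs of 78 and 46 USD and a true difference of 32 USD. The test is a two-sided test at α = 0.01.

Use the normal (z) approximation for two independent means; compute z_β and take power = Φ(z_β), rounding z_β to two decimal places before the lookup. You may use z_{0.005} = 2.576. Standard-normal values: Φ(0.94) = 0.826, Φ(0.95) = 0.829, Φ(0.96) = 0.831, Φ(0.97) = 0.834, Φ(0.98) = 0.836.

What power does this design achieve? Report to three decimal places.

z_β = δ·√(n/(σ₁²+σ₂²)) − z_{α/2}
    = 32 · √(99/8200) − 2.576
    = 32 · 0.10988 − 2.576
    = 3.5161 − 2.576 = 0.9401 → 0.94
Power = Φ(0.94) = 0.826.

Power ≈ 0.826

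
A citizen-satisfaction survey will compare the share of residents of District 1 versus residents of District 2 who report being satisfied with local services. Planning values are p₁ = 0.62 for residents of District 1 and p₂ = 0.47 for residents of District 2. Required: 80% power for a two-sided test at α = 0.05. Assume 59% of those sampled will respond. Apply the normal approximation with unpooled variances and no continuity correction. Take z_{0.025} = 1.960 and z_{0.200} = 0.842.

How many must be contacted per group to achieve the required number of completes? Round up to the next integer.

n = 287 per group

n = (z_{α/2} + z_β)² · [p₁(1−p₁) + p₂(1−p₂)] / (p₁ − p₂)²
  = (1.960 + 0.842)² · (0.62·0.38 + 0.47·0.53) / (0.15)²
  = (2.802)² · (0.2356 + 0.2491) / 0.0225
  = 7.8512 · 0.4847 / 0.0225
  = 169.13
Adjust for 59% response: 169.13 / 0.59 = 286.67.
Round up → n = 287 per group.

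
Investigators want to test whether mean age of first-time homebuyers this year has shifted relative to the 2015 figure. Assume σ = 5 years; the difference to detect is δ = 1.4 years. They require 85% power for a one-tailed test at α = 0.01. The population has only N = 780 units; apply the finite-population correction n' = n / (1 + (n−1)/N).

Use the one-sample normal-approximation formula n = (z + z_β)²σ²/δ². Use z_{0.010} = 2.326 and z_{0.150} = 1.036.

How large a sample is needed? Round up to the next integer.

n = (z_α + z_β)² · σ² / δ²
  = (2.326 + 1.036)² · 5² / 1.4²
  = 11.3030 · 25 / 1.96
  = 144.17
Finite-population correction (N = 780): 144.17 / (1 + (144.17 − 1)/780) = 121.81.
Round up → n = 122.

n = 122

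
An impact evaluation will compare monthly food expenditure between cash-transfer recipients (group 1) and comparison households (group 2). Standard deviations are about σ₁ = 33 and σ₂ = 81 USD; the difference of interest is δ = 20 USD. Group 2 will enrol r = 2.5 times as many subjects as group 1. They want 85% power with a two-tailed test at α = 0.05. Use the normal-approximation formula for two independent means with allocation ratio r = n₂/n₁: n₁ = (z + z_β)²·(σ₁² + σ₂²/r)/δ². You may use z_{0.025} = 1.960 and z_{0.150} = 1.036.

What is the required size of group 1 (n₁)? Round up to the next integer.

n₁ = (z_{α/2} + z_β)² · (σ₁² + σ₂²/r) / δ²
   = (1.960 + 1.036)² · (33² + 81²/2.5) / 20²
   = 8.9760 · (1089 + 2624.4) / 400
   = 8.9760 · 3713.4 / 400
   = 83.33
Round up → n₁ = 84; n₂ = r·n₁ = 2.5 × 84 = 210.

n₁ = 84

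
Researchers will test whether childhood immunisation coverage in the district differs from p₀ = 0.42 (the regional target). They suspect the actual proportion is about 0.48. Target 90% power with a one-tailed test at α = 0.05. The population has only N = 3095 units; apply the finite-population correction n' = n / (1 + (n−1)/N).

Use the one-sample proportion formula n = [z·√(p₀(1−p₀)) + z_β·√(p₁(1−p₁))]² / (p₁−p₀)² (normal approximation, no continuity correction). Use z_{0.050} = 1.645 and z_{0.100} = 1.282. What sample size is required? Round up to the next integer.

n = [z_α·√(p₀q₀) + z_β·√(p₁q₁)]² / (p₁ − p₀)²
  = [1.645·√(0.42·0.58) + 1.282·√(0.48·0.52)]² / (0.06)²
  = [1.645·0.4936 + 1.282·0.4996]² / 0.0036
  = [1.4524]² / 0.0036
  = 585.96
Finite-population correction (N = 3095): 585.96 / (1 + (585.96 − 1)/3095) = 492.81.
Round up → n = 493.

n = 493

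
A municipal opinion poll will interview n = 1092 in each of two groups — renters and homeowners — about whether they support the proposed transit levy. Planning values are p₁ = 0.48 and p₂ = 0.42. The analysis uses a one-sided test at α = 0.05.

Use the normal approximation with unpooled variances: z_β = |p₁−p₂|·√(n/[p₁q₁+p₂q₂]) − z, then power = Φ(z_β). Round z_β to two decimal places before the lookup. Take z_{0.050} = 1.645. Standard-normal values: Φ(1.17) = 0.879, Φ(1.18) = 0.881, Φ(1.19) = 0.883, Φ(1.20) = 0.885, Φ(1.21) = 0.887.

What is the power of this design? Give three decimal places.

Power ≈ 0.881

z_β = |p₁−p₂|·√(n/[p₁q₁+p₂q₂]) − z_α
    = 0.06 · √(1092/0.4932) − 1.645
    = 0.06 · 47.0544 − 1.645
    = 2.8233 − 1.645 = 1.1783 → 1.18
Power = Φ(1.18) = 0.881.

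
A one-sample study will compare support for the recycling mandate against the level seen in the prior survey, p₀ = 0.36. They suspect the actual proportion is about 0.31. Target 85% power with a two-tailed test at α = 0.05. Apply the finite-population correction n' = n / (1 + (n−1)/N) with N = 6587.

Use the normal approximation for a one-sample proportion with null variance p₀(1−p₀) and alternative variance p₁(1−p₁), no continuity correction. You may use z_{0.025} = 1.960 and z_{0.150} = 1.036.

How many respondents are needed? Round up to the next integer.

n = [z_{α/2}·√(p₀q₀) + z_β·√(p₁q₁)]² / (p₁ − p₀)²
  = [1.960·√(0.36·0.64) + 1.036·√(0.31·0.69)]² / (-0.05)²
  = [1.960·0.4800 + 1.036·0.4625]² / 0.0025
  = [1.4199]² / 0.0025
  = 806.50
Finite-population correction (N = 6587): 806.50 / (1 + (806.50 − 1)/6587) = 718.62.
Round up → n = 719.

n = 719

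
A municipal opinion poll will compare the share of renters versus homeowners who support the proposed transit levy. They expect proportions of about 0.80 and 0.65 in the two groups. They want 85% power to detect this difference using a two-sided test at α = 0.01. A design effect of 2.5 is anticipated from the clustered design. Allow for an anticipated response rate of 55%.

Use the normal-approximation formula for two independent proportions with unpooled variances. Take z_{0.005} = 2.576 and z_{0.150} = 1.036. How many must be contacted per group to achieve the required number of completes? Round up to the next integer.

n = 1022 per group

n = (z_{α/2} + z_β)² · [p₁(1−p₁) + p₂(1−p₂)] / (p₁ − p₂)²
  = (2.576 + 1.036)² · (0.80·0.20 + 0.65·0.35) / (0.15)²
  = (3.612)² · (0.1600 + 0.2275) / 0.0225
  = 13.0465 · 0.3875 / 0.0225
  = 224.69
Design effect: 2.5 × 224.69 = 561.73.
Adjust for 55% response: 561.73 / 0.55 = 1021.32.
Round up → n = 1022 per group.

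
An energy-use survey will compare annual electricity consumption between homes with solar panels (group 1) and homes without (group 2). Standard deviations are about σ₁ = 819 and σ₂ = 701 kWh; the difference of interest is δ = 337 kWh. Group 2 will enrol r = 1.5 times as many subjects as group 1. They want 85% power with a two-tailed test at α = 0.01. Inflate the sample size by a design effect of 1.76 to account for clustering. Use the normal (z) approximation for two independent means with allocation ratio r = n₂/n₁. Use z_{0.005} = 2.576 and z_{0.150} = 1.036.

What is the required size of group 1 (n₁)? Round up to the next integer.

n₁ = (z_{α/2} + z_β)² · (σ₁² + σ₂²/r) / δ²
   = (2.576 + 1.036)² · (819² + 701²/1.5) / 337²
   = 13.0465 · (670761 + 327600.7) / 113569
   = 13.0465 · 998361.7 / 113569
   = 114.69
Design effect: 1.76 × 114.69 = 201.85.
Round up → n₁ = 202; n₂ = r·n₁ = 1.5 × 202 = 303.

n₁ = 202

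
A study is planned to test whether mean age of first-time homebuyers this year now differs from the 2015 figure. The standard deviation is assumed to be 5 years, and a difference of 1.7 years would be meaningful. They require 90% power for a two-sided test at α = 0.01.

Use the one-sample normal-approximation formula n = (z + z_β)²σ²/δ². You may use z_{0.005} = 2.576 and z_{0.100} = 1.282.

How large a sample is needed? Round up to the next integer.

n = 129

n = (z_{α/2} + z_β)² · σ² / δ²
  = (2.576 + 1.282)² · 5² / 1.7²
  = 14.8842 · 25 / 2.89
  = 128.76
Round up → n = 129.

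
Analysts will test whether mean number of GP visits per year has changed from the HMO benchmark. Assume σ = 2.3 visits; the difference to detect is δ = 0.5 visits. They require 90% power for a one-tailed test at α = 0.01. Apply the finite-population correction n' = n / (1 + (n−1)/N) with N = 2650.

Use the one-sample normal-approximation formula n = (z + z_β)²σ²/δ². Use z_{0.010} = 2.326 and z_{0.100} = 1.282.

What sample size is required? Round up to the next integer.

n = 250

n = (z_α + z_β)² · σ² / δ²
  = (2.326 + 1.282)² · 2.3² / 0.5²
  = 13.0177 · 5.29 / 0.25
  = 275.45
Finite-population correction (N = 2650): 275.45 / (1 + (275.45 − 1)/2650) = 249.60.
Round up → n = 250.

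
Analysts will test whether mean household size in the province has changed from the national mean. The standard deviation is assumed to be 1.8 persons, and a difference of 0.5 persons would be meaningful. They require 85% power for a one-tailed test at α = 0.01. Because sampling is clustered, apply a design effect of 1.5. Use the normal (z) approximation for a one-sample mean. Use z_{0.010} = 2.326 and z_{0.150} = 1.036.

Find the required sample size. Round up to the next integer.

n = 220

n = (z_α + z_β)² · σ² / δ²
  = (2.326 + 1.036)² · 1.8² / 0.5²
  = 11.3030 · 3.24 / 0.25
  = 146.49
Design effect: 1.5 × 146.49 = 219.73.
Round up → n = 220.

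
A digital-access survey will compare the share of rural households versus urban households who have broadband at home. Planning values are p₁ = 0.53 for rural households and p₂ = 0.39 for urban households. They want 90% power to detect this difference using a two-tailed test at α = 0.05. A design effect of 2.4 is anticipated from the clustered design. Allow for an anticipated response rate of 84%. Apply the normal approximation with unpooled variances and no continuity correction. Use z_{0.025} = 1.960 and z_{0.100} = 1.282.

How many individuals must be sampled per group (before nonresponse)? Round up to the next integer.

n = 747 per group

n = (z_{α/2} + z_β)² · [p₁(1−p₁) + p₂(1−p₂)] / (p₁ − p₂)²
  = (1.960 + 1.282)² · (0.53·0.47 + 0.39·0.61) / (0.14)²
  = (3.242)² · (0.2491 + 0.2379) / 0.0196
  = 10.5106 · 0.4870 / 0.0196
  = 261.16
Design effect: 2.4 × 261.16 = 626.77.
Adjust for 84% response: 626.77 / 0.84 = 746.16.
Round up → n = 747 per group.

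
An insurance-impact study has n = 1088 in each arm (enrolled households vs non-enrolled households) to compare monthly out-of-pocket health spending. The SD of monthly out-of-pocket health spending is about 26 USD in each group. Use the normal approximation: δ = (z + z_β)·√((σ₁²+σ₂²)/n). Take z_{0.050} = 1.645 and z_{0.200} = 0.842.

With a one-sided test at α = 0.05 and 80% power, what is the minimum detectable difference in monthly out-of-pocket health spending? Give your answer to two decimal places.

Minimum detectable difference ≈ 2.77 USD

δ = (z_α + z_β) · √((σ₁²+σ₂²)/n)
  = (1.645 + 0.842) · √(1352/1088)
  = 2.487 · √1.2426
  = 2.487 · 1.1147
  = 2.7724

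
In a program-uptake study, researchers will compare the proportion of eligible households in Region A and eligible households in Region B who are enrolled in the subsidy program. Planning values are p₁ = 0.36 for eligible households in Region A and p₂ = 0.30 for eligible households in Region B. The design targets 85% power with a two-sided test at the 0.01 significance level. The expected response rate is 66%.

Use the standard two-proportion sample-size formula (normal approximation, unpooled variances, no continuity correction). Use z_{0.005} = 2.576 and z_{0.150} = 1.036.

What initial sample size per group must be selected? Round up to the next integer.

n = (z_{α/2} + z_β)² · [p₁(1−p₁) + p₂(1−p₂)] / (p₁ − p₂)²
  = (2.576 + 1.036)² · (0.36·0.64 + 0.30·0.70) / (0.06)²
  = (3.612)² · (0.2304 + 0.2100) / 0.0036
  = 13.0465 · 0.4404 / 0.0036
  = 1596.03
Adjust for 66% response: 1596.03 / 0.66 = 2418.22.
Round up → n = 2419 per group.

n = 2419 per group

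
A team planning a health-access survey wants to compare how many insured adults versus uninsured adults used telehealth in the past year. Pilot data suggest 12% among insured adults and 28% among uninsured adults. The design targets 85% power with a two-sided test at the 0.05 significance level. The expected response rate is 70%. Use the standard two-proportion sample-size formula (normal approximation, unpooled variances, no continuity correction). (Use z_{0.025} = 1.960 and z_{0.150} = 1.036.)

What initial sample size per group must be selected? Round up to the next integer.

n = 154 per group

n = (z_{α/2} + z_β)² · [p₁(1−p₁) + p₂(1−p₂)] / (p₁ − p₂)²
  = (1.960 + 1.036)² · (0.12·0.88 + 0.28·0.72) / (-0.16)²
  = (2.996)² · (0.1056 + 0.2016) / 0.0256
  = 8.9760 · 0.3072 / 0.0256
  = 107.71
Adjust for 70% response: 107.71 / 0.70 = 153.87.
Round up → n = 154 per group.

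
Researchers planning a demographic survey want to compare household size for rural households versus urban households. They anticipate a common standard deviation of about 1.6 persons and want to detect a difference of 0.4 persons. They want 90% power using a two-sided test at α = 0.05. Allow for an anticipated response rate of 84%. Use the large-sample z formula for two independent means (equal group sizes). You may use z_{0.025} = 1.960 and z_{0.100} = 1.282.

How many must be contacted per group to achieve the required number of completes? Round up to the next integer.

n = (z_{α/2} + z_β)² · (σ₁² + σ₂²) / δ²
  = (1.960 + 1.282)² · (2·1.6² = 5.12) / 0.4²
  = 10.5106 · 5.12 / 0.16
  = 336.34
Adjust for 84% response: 336.34 / 0.84 = 400.40.
Round up → n = 401 per group.

n = 401 per group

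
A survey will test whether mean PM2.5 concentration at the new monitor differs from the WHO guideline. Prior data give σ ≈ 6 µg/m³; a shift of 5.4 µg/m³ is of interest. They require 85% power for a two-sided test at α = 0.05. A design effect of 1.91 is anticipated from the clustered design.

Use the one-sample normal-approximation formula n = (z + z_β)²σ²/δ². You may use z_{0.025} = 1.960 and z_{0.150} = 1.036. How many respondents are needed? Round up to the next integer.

n = (z_{α/2} + z_β)² · σ² / δ²
  = (1.960 + 1.036)² · 6² / 5.4²
  = 8.9760 · 36 / 29.16
  = 11.08
Design effect: 1.91 × 11.08 = 21.17.
Round up → n = 22.

n = 22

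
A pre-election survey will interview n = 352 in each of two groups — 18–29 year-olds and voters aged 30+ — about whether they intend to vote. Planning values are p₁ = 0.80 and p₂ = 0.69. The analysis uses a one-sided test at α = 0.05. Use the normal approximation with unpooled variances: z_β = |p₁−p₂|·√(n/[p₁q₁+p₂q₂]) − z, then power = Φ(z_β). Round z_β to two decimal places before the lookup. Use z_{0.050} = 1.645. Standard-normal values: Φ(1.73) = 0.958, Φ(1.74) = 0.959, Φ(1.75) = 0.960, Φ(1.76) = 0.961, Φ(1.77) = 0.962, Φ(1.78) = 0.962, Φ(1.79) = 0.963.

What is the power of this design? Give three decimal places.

Power ≈ 0.958

z_β = |p₁−p₂|·√(n/[p₁q₁+p₂q₂]) − z_α
    = 0.11 · √(352/0.3739) − 1.645
    = 0.11 · 30.6827 − 1.645
    = 3.3751 − 1.645 = 1.7301 → 1.73
Power = Φ(1.73) = 0.958.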